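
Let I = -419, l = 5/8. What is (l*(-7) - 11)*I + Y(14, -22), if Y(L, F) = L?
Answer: 51649/8 ≈ 6456.1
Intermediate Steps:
l = 5/8 (l = 5*(⅛) = 5/8 ≈ 0.62500)
(l*(-7) - 11)*I + Y(14, -22) = ((5/8)*(-7) - 11)*(-419) + 14 = (-35/8 - 11)*(-419) + 14 = -123/8*(-419) + 14 = 51537/8 + 14 = 51649/8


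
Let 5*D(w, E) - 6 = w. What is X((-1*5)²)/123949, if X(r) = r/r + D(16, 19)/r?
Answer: 21/2213375 ≈ 9.4878e-6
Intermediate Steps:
D(w, E) = 6/5 + w/5
X(r) = 1 + 22/(5*r) (X(r) = r/r + (6/5 + (⅕)*16)/r = 1 + (6/5 + 16/5)/r = 1 + 22/(5*r))
X((-1*5)²)/123949 = ((22/5 + (-1*5)²)/((-1*5)²))/123949 = ((22/5 + (-5)²)/((-5)²))*(1/123949) = ((22/5 + 25)/25)*(1/123949) = ((1/25)*(147/5))*(1/123949) = (147/125)*(1/123949) = 21/2213375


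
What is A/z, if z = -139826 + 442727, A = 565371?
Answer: 188457/100967 ≈ 1.8665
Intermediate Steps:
z = 302901
A/z = 565371/302901 = 565371*(1/302901) = 188457/100967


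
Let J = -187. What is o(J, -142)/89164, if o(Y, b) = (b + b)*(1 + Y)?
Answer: 13206/22291 ≈ 0.59244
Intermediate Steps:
o(Y, b) = 2*b*(1 + Y) (o(Y, b) = (2*b)*(1 + Y) = 2*b*(1 + Y))
o(J, -142)/89164 = (2*(-142)*(1 - 187))/89164 = (2*(-142)*(-186))*(1/89164) = 52824*(1/89164) = 13206/22291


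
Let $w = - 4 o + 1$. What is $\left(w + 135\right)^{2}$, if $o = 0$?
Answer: $18496$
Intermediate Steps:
$w = 1$ ($w = \left(-4\right) 0 + 1 = 0 + 1 = 1$)
$\left(w + 135\right)^{2} = \left(1 + 135\right)^{2} = 136^{2} = 18496$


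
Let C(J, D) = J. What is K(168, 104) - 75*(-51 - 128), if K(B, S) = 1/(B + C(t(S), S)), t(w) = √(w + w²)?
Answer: 1382776/103 - √2730/8652 ≈ 13425.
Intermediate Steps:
K(B, S) = 1/(B + √(S*(1 + S)))
K(168, 104) - 75*(-51 - 128) = 1/(168 + √(104*(1 + 104))) - 75*(-51 - 128) = 1/(168 + √(104*105)) - 75*(-179) = 1/(168 + √10920) + 13425 = 1/(168 + 2*√2730) + 13425 = 13425 + 1/(168 + 2*√2730)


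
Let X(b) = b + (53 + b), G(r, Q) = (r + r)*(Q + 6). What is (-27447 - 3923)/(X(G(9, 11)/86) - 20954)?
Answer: 1348910/898437 ≈ 1.5014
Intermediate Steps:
G(r, Q) = 2*r*(6 + Q) (G(r, Q) = (2*r)*(6 + Q) = 2*r*(6 + Q))
X(b) = 53 + 2*b
(-27447 - 3923)/(X(G(9, 11)/86) - 20954) = (-27447 - 3923)/((53 + 2*((2*9*(6 + 11))/86)) - 20954) = -31370/((53 + 2*((2*9*17)*(1/86))) - 20954) = -31370/((53 + 2*(306*(1/86))) - 20954) = -31370/((53 + 2*(153/43)) - 20954) = -31370/((53 + 306/43) - 20954) = -31370/(2585/43 - 20954) = -31370/(-898437/43) = -31370*(-43/898437) = 1348910/898437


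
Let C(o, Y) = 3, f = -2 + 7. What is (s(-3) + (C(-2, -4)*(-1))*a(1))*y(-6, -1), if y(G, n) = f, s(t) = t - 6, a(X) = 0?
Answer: -45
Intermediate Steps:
f = 5
s(t) = -6 + t
y(G, n) = 5
(s(-3) + (C(-2, -4)*(-1))*a(1))*y(-6, -1) = ((-6 - 3) + (3*(-1))*0)*5 = (-9 - 3*0)*5 = (-9 + 0)*5 = -9*5 = -45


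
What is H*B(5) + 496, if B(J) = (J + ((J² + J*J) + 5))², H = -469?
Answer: -1687904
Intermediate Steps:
B(J) = (5 + J + 2*J²)² (B(J) = (J + ((J² + J²) + 5))² = (J + (2*J² + 5))² = (J + (5 + 2*J²))² = (5 + J + 2*J²)²)
H*B(5) + 496 = -469*(5 + 5 + 2*5²)² + 496 = -469*(5 + 5 + 2*25)² + 496 = -469*(5 + 5 + 50)² + 496 = -469*60² + 496 = -469*3600 + 496 = -1688400 + 496 = -1687904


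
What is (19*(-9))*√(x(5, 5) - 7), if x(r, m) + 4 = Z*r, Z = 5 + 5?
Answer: -171*√39 ≈ -1067.9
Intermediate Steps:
Z = 10
x(r, m) = -4 + 10*r
(19*(-9))*√(x(5, 5) - 7) = (19*(-9))*√((-4 + 10*5) - 7) = -171*√((-4 + 50) - 7) = -171*√(46 - 7) = -171*√39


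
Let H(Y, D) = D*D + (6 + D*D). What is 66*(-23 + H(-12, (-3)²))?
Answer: 9570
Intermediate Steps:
H(Y, D) = 6 + 2*D² (H(Y, D) = D² + (6 + D²) = 6 + 2*D²)
66*(-23 + H(-12, (-3)²)) = 66*(-23 + (6 + 2*((-3)²)²)) = 66*(-23 + (6 + 2*9²)) = 66*(-23 + (6 + 2*81)) = 66*(-23 + (6 + 162)) = 66*(-23 + 168) = 66*145 = 9570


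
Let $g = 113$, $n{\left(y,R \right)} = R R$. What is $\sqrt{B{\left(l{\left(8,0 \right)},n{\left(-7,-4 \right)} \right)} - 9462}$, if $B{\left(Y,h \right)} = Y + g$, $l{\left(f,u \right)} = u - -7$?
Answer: $3 i \sqrt{1038} \approx 96.654 i$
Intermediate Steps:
$n{\left(y,R \right)} = R^{2}$
$l{\left(f,u \right)} = 7 + u$ ($l{\left(f,u \right)} = u + 7 = 7 + u$)
$B{\left(Y,h \right)} = 113 + Y$ ($B{\left(Y,h \right)} = Y + 113 = 113 + Y$)
$\sqrt{B{\left(l{\left(8,0 \right)},n{\left(-7,-4 \right)} \right)} - 9462} = \sqrt{\left(113 + \left(7 + 0\right)\right) - 9462} = \sqrt{\left(113 + 7\right) - 9462} = \sqrt{120 - 9462} = \sqrt{-9342} = 3 i \sqrt{1038}$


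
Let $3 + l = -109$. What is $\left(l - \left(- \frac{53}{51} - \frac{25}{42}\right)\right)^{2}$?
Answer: $\frac{689955289}{56644} \approx 12181.0$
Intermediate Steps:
$l = -112$ ($l = -3 - 109 = -112$)
$\left(l - \left(- \frac{53}{51} - \frac{25}{42}\right)\right)^{2} = \left(-112 - \left(- \frac{53}{51} - \frac{25}{42}\right)\right)^{2} = \left(-112 - - \frac{389}{238}\right)^{2} = \left(-112 + \left(\frac{53}{51} + \frac{25}{42}\right)\right)^{2} = \left(-112 + \frac{389}{238}\right)^{2} = \left(- \frac{26267}{238}\right)^{2} = \frac{689955289}{56644}$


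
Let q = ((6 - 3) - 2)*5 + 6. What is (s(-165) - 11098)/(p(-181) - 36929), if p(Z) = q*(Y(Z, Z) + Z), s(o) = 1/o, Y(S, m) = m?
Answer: 1831171/6750315 ≈ 0.27127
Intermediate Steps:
q = 11 (q = (3 - 2)*5 + 6 = 1*5 + 6 = 5 + 6 = 11)
p(Z) = 22*Z (p(Z) = 11*(Z + Z) = 11*(2*Z) = 22*Z)
(s(-165) - 11098)/(p(-181) - 36929) = (1/(-165) - 11098)/(22*(-181) - 36929) = (-1/165 - 11098)/(-3982 - 36929) = -1831171/165/(-40911) = -1831171/165*(-1/40911) = 1831171/6750315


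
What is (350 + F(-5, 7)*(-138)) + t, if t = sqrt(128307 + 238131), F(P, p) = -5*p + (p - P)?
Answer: 3524 + sqrt(366438) ≈ 4129.3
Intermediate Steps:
F(P, p) = -P - 4*p
t = sqrt(366438) ≈ 605.34
(350 + F(-5, 7)*(-138)) + t = (350 + (-1*(-5) - 4*7)*(-138)) + sqrt(366438) = (350 + (5 - 28)*(-138)) + sqrt(366438) = (350 - 23*(-138)) + sqrt(366438) = (350 + 3174) + sqrt(366438) = 3524 + sqrt(366438)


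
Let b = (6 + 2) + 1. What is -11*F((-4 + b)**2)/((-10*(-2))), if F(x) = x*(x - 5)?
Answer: -275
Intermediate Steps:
b = 9 (b = 8 + 1 = 9)
F(x) = x*(-5 + x)
-11*F((-4 + b)**2)/((-10*(-2))) = -11*((-4 + 9)**2*(-5 + (-4 + 9)**2))/((-10*(-2))) = -11*(5**2*(-5 + 5**2))/20 = -11*(25*(-5 + 25))*(1/20) = -11*(25*20)*(1/20) = -11*500*(1/20) = -11*25 = -1*275 = -275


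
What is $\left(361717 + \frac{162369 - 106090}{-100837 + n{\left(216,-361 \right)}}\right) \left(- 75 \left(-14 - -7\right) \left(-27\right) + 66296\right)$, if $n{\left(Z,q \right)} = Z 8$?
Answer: $\frac{1868504173266754}{99109} \approx 1.8853 \cdot 10^{10}$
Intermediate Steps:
$n{\left(Z,q \right)} = 8 Z$
$\left(361717 + \frac{162369 - 106090}{-100837 + n{\left(216,-361 \right)}}\right) \left(- 75 \left(-14 - -7\right) \left(-27\right) + 66296\right) = \left(361717 + \frac{162369 - 106090}{-100837 + 8 \cdot 216}\right) \left(- 75 \left(-14 - -7\right) \left(-27\right) + 66296\right) = \left(361717 + \frac{56279}{-100837 + 1728}\right) \left(- 75 \left(-14 + 7\right) \left(-27\right) + 66296\right) = \left(361717 + \frac{56279}{-99109}\right) \left(\left(-75\right) \left(-7\right) \left(-27\right) + 66296\right) = \left(361717 + 56279 \left(- \frac{1}{99109}\right)\right) \left(525 \left(-27\right) + 66296\right) = \left(361717 - \frac{56279}{99109}\right) \left(-14175 + 66296\right) = \frac{35849353874}{99109} \cdot 52121 = \frac{1868504173266754}{99109}$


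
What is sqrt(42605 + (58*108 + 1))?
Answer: 3*sqrt(5430) ≈ 221.07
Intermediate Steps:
sqrt(42605 + (58*108 + 1)) = sqrt(42605 + (6264 + 1)) = sqrt(42605 + 6265) = sqrt(48870) = 3*sqrt(5430)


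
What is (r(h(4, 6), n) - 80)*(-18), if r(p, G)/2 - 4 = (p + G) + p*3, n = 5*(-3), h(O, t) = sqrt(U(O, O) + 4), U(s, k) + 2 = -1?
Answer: 1692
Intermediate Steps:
U(s, k) = -3 (U(s, k) = -2 - 1 = -3)
h(O, t) = 1 (h(O, t) = sqrt(-3 + 4) = sqrt(1) = 1)
n = -15
r(p, G) = 8 + 2*G + 8*p (r(p, G) = 8 + 2*((p + G) + p*3) = 8 + 2*((G + p) + 3*p) = 8 + 2*(G + 4*p) = 8 + (2*G + 8*p) = 8 + 2*G + 8*p)
(r(h(4, 6), n) - 80)*(-18) = ((8 + 2*(-15) + 8*1) - 80)*(-18) = ((8 - 30 + 8) - 80)*(-18) = (-14 - 80)*(-18) = -94*(-18) = 1692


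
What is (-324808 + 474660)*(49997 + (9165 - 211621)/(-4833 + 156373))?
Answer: 283832534961812/37885 ≈ 7.4920e+9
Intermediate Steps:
(-324808 + 474660)*(49997 + (9165 - 211621)/(-4833 + 156373)) = 149852*(49997 - 202456/151540) = 149852*(49997 - 202456*1/151540) = 149852*(49997 - 50614/37885) = 149852*(1894085731/37885) = 283832534961812/37885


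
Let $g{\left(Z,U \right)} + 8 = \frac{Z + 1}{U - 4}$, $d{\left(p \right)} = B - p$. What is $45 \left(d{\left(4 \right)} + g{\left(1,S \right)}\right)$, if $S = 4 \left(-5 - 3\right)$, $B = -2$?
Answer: $- \frac{1265}{2} \approx -632.5$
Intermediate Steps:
$d{\left(p \right)} = -2 - p$
$S = -32$ ($S = 4 \left(-8\right) = -32$)
$g{\left(Z,U \right)} = -8 + \frac{1 + Z}{-4 + U}$ ($g{\left(Z,U \right)} = -8 + \frac{Z + 1}{U - 4} = -8 + \frac{1 + Z}{-4 + U}$)
$45 \left(d{\left(4 \right)} + g{\left(1,S \right)}\right) = 45 \left(\left(-2 - 4\right) + \frac{33 + 1 - -256}{-4 - 32}\right) = 45 \left(\left(-2 - 4\right) + \frac{33 + 1 + 256}{-36}\right) = 45 \left(-6 - \frac{145}{18}\right) = 45 \left(- \frac{253}{18}\right) = - \frac{1265}{2}$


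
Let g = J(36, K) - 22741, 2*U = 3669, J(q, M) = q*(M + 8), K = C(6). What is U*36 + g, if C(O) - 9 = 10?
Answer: 44273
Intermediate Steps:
C(O) = 19 (C(O) = 9 + 10 = 19)
K = 19
J(q, M) = q*(8 + M)
U = 3669/2 (U = (½)*3669 = 3669/2 ≈ 1834.5)
g = -21769 (g = 36*(8 + 19) - 22741 = 36*27 - 22741 = 972 - 22741 = -21769)
U*36 + g = (3669/2)*36 - 21769 = 66042 - 21769 = 44273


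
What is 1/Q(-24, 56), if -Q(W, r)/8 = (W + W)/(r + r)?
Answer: 7/24 ≈ 0.29167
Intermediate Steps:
Q(W, r) = -8*W/r (Q(W, r) = -8*(W + W)/(r + r) = -8*2*W/(2*r) = -8*2*W*1/(2*r) = -8*W/r)
1/Q(-24, 56) = 1/(-8*(-24)/56) = 1/(-8*(-24)*1/56) = 1/(24/7) = 7/24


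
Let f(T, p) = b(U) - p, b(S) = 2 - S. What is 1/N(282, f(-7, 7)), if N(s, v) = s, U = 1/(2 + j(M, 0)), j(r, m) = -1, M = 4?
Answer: 1/282 ≈ 0.0035461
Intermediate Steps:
U = 1 (U = 1/(2 - 1) = 1/1 = 1)
f(T, p) = 1 - p (f(T, p) = (2 - 1*1) - p = (2 - 1) - p = 1 - p)
1/N(282, f(-7, 7)) = 1/282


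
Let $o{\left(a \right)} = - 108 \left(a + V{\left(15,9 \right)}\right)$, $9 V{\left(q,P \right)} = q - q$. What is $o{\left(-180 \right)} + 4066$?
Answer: $23506$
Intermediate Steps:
$V{\left(q,P \right)} = 0$ ($V{\left(q,P \right)} = \frac{q - q}{9} = \frac{1}{9} \cdot 0 = 0$)
$o{\left(a \right)} = - 108 a$ ($o{\left(a \right)} = - 108 \left(a + 0\right) = - 108 a$)
$o{\left(-180 \right)} + 4066 = \left(-108\right) \left(-180\right) + 4066 = 19440 + 4066 = 23506$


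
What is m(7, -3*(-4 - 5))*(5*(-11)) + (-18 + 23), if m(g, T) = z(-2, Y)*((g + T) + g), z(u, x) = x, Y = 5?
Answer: -11270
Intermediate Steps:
m(g, T) = 5*T + 10*g (m(g, T) = 5*((g + T) + g) = 5*((T + g) + g) = 5*(T + 2*g) = 5*T + 10*g)
m(7, -3*(-4 - 5))*(5*(-11)) + (-18 + 23) = (5*(-3*(-4 - 5)) + 10*7)*(5*(-11)) + (-18 + 23) = (5*(-3*(-9)) + 70)*(-55) + 5 = (5*27 + 70)*(-55) + 5 = (135 + 70)*(-55) + 5 = 205*(-55) + 5 = -11275 + 5 = -11270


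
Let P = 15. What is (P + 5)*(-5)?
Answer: -100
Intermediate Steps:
(P + 5)*(-5) = (15 + 5)*(-5) = 20*(-5) = -100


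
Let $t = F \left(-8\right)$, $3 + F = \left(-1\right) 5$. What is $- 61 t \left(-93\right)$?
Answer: $363072$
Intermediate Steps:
$F = -8$ ($F = -3 - 5 = -8$)
$t = 64$ ($t = \left(-8\right) \left(-8\right) = 64$)
$- 61 t \left(-93\right) = \left(-61\right) 64 \left(-93\right) = \left(-3904\right) \left(-93\right) = 363072$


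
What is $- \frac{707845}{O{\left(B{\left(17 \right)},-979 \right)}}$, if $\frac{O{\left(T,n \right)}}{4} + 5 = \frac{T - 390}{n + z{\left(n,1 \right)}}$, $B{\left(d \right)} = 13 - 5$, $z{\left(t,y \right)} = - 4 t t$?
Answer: $\frac{2714403658835}{76693332} \approx 35393.0$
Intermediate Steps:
$z{\left(t,y \right)} = - 4 t^{2}$
$B{\left(d \right)} = 8$
$O{\left(T,n \right)} = -20 + \frac{4 \left(-390 + T\right)}{n - 4 n^{2}}$ ($O{\left(T,n \right)} = -20 + 4 \frac{T - 390}{n - 4 n^{2}} = -20 + 4 \frac{-390 + T}{n - 4 n^{2}} = -20 + \frac{4 \left(-390 + T\right)}{n - 4 n^{2}}$)
$- \frac{707845}{O{\left(B{\left(17 \right)},-979 \right)}} = - \frac{707845}{4 \frac{1}{-979} \frac{1}{-1 + 4 \left(-979\right)} \left(390 - 8 - 20 \left(-979\right)^{2} + 5 \left(-979\right)\right)} = - \frac{707845}{4 \left(- \frac{1}{979}\right) \frac{1}{-1 - 3916} \left(390 - 8 - 19168820 - 4895\right)} = - \frac{707845}{4 \left(- \frac{1}{979}\right) \frac{1}{-3917} \left(390 - 8 - 19168820 - 4895\right)} = - \frac{707845}{4 \left(- \frac{1}{979}\right) \left(- \frac{1}{3917}\right) \left(-19173333\right)} = - \frac{707845}{- \frac{76693332}{3834743}} = \left(-707845\right) \left(- \frac{3834743}{76693332}\right) = \frac{2714403658835}{76693332}$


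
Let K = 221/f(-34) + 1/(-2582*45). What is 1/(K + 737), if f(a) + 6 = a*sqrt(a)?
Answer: 9784969760744370/7211209284674961613 - 2535996809385*I*sqrt(34)/7211209284674961613 ≈ 0.0013569 - 2.0506e-6*I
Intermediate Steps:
f(a) = -6 + a**(3/2) (f(a) = -6 + a*sqrt(a) = -6 + a**(3/2))
K = -1/116190 + 221/(-6 - 34*I*sqrt(34)) (K = 221/(-6 + (-34)**(3/2)) + 1/(-2582*45) = 221/(-6 - 34*I*sqrt(34)) - 1/2582*1/45 = 221/(-6 - 34*I*sqrt(34)) - 1/116190 = -1/116190 + 221/(-6 - 34*I*sqrt(34)) ≈ -0.033715 + 1.1137*I)
1/(K + 737) = 1/((-17*sqrt(34) + 12838998*I)/(116190*(-3*I + 17*sqrt(34))) + 737) = 1/(737 + (-17*sqrt(34) + 12838998*I)/(116190*(-3*I + 17*sqrt(34))))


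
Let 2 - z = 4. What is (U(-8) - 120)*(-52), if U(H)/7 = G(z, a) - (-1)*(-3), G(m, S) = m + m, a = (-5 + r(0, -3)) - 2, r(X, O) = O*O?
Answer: 8788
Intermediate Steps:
z = -2 (z = 2 - 1*4 = 2 - 4 = -2)
r(X, O) = O**2
a = 2 (a = (-5 + (-3)**2) - 2 = (-5 + 9) - 2 = 4 - 2 = 2)
G(m, S) = 2*m
U(H) = -49 (U(H) = 7*(2*(-2) - (-1)*(-3)) = 7*(-4 - 1*3) = 7*(-4 - 3) = 7*(-7) = -49)
(U(-8) - 120)*(-52) = (-49 - 120)*(-52) = -169*(-52) = 8788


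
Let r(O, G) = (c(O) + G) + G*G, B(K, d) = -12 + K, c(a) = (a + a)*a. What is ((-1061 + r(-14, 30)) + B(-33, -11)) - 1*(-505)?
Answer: 721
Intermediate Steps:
c(a) = 2*a**2 (c(a) = (2*a)*a = 2*a**2)
r(O, G) = G + G**2 + 2*O**2 (r(O, G) = (2*O**2 + G) + G*G = (G + 2*O**2) + G**2 = G + G**2 + 2*O**2)
((-1061 + r(-14, 30)) + B(-33, -11)) - 1*(-505) = ((-1061 + (30 + 30**2 + 2*(-14)**2)) + (-12 - 33)) - 1*(-505) = ((-1061 + (30 + 900 + 2*196)) - 45) + 505 = ((-1061 + (30 + 900 + 392)) - 45) + 505 = ((-1061 + 1322) - 45) + 505 = (261 - 45) + 505 = 216 + 505 = 721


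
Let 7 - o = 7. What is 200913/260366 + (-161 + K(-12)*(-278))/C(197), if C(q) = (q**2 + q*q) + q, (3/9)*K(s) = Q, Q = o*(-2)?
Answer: 15592126169/20260380290 ≈ 0.76959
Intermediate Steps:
o = 0 (o = 7 - 1*7 = 7 - 7 = 0)
Q = 0 (Q = 0*(-2) = 0)
K(s) = 0 (K(s) = 3*0 = 0)
C(q) = q + 2*q**2 (C(q) = (q**2 + q**2) + q = 2*q**2 + q = q + 2*q**2)
200913/260366 + (-161 + K(-12)*(-278))/C(197) = 200913/260366 + (-161 + 0*(-278))/((197*(1 + 2*197))) = 200913*(1/260366) + (-161 + 0)/((197*(1 + 394))) = 200913/260366 - 161/(197*395) = 200913/260366 - 161/77815 = 15592126169/20260380290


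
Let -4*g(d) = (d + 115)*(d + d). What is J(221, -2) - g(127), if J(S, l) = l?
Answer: 15365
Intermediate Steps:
g(d) = -d*(115 + d)/2 (g(d) = -(d + 115)*(d + d)/4 = -(115 + d)*2*d/4 = -d*(115 + d)/2)
J(221, -2) - g(127) = -2 - (-1)*127*(115 + 127)/2 = -2 - (-1)*127*242/2 = -2 - 1*(-15367) = -2 + 15367 = 15365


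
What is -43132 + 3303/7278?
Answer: -104637131/2426 ≈ -43132.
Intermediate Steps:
-43132 + 3303/7278 = -43132 + 3303*(1/7278) = -43132 + 1101/2426 = -104637131/2426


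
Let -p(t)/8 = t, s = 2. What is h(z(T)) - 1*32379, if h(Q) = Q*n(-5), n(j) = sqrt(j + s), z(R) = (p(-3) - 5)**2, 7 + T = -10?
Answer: -32379 + 361*I*sqrt(3) ≈ -32379.0 + 625.27*I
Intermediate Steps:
T = -17 (T = -7 - 10 = -17)
p(t) = -8*t
z(R) = 361 (z(R) = (-8*(-3) - 5)**2 = (24 - 5)**2 = 19**2 = 361)
n(j) = sqrt(2 + j) (n(j) = sqrt(j + 2) = sqrt(2 + j))
h(Q) = I*Q*sqrt(3) (h(Q) = Q*sqrt(2 - 5) = Q*sqrt(-3) = Q*(I*sqrt(3)) = I*Q*sqrt(3))
h(z(T)) - 1*32379 = I*361*sqrt(3) - 1*32379 = 361*I*sqrt(3) - 32379 = -32379 + 361*I*sqrt(3)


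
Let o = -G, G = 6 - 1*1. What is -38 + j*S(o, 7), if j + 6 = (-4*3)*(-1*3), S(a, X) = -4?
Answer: -158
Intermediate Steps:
G = 5 (G = 6 - 1 = 5)
o = -5 (o = -1*5 = -5)
j = 30 (j = -6 + (-4*3)*(-1*3) = -6 - 12*(-3) = -6 + 36 = 30)
-38 + j*S(o, 7) = -38 + 30*(-4) = -38 - 120 = -158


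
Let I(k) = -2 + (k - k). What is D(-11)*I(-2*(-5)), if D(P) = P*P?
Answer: -242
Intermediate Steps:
D(P) = P²
I(k) = -2 (I(k) = -2 + 0 = -2)
D(-11)*I(-2*(-5)) = (-11)²*(-2) = 121*(-2) = -242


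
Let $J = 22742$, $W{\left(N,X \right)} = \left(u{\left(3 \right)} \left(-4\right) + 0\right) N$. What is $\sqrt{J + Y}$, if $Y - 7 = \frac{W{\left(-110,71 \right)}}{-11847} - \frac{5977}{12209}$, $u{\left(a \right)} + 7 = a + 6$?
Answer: $\frac{2 \sqrt{983293456897160961}}{13149093} \approx 150.83$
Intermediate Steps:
$u{\left(a \right)} = -1 + a$ ($u{\left(a \right)} = -7 + \left(a + 6\right) = -7 + \left(6 + a\right) = -1 + a$)
$W{\left(N,X \right)} = - 8 N$ ($W{\left(N,X \right)} = \left(\left(-1 + 3\right) \left(-4\right) + 0\right) N = \left(2 \left(-4\right) + 0\right) N = \left(-8 + 0\right) N = - 8 N$)
$Y = \frac{84629702}{13149093}$ ($Y = 7 - \left(\frac{5977}{12209} - \frac{\left(-8\right) \left(-110\right)}{-11847}\right) = 7 + \left(880 \left(- \frac{1}{11847}\right) - \frac{5977}{12209}\right) = 7 - \frac{7413949}{13149093} = \frac{84629702}{13149093} \approx 6.4362$)
$\sqrt{J + Y} = \sqrt{22742 + \frac{84629702}{13149093}} = \sqrt{\frac{299121302708}{13149093}} = \frac{2 \sqrt{983293456897160961}}{13149093}$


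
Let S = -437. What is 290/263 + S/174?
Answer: -64471/45762 ≈ -1.4088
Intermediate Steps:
290/263 + S/174 = 290/263 - 437/174 = -64471/45762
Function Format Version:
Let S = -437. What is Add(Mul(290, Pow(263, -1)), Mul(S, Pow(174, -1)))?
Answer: Rational(-64471, 45762) ≈ -1.4088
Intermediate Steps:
Add(Mul(290, Pow(263, -1)), Mul(S, Pow(174, -1))) = Add(Mul(290, Pow(263, -1)), Mul(-437, Pow(174, -1))) = Add(Mul(290, Rational(1, 263)), Mul(-437, Rational(1, 174))) = Add(Rational(290, 263), Rational(-437, 174)) = Rational(-64471, 45762)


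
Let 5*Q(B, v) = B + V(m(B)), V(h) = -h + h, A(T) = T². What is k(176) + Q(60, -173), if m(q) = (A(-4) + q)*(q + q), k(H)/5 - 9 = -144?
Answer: -663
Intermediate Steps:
k(H) = -675 (k(H) = 45 + 5*(-144) = 45 - 720 = -675)
m(q) = 2*q*(16 + q) (m(q) = ((-4)² + q)*(q + q) = (16 + q)*(2*q) = 2*q*(16 + q))
V(h) = 0
Q(B, v) = B/5 (Q(B, v) = (B + 0)/5 = B/5)
k(176) + Q(60, -173) = -675 + (⅕)*60 = -675 + 12 = -663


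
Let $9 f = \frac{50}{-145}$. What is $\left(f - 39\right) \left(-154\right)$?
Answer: $\frac{1569106}{261} \approx 6011.9$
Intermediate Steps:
$f = - \frac{10}{261}$ ($f = \frac{50 \frac{1}{-145}}{9} = \frac{50 \left(- \frac{1}{145}\right)}{9} = \frac{1}{9} \left(- \frac{10}{29}\right) = - \frac{10}{261} \approx -0.038314$)
$\left(f - 39\right) \left(-154\right) = \left(- \frac{10}{261} - 39\right) \left(-154\right) = \left(- \frac{10189}{261}\right) \left(-154\right) = \frac{1569106}{261}$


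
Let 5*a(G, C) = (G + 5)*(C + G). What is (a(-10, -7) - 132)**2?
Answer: 13225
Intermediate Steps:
a(G, C) = (5 + G)*(C + G)/5 (a(G, C) = ((G + 5)*(C + G))/5 = ((5 + G)*(C + G))/5 = (5 + G)*(C + G)/5)
(a(-10, -7) - 132)**2 = ((-7 - 10 + (1/5)*(-10)**2 + (1/5)*(-7)*(-10)) - 132)**2 = ((-7 - 10 + (1/5)*100 + 14) - 132)**2 = ((-7 - 10 + 20 + 14) - 132)**2 = (17 - 132)**2 = (-115)**2 = 13225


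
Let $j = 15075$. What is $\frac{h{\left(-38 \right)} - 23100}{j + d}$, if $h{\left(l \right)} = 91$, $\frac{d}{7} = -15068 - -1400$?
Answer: $\frac{23009}{80601} \approx 0.28547$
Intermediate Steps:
$d = -95676$ ($d = 7 \left(-15068 - -1400\right) = 7 \left(-15068 + 1400\right) = 7 \left(-13668\right) = -95676$)
$\frac{h{\left(-38 \right)} - 23100}{j + d} = \frac{91 - 23100}{15075 - 95676} = \frac{91 - 23100}{-80601} = \left(-23009\right) \left(- \frac{1}{80601}\right) = \frac{23009}{80601}$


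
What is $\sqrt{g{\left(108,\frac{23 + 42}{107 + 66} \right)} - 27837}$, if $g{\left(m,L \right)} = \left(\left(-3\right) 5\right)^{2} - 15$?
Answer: $i \sqrt{27627} \approx 166.21 i$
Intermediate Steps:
$g{\left(m,L \right)} = 210$ ($g{\left(m,L \right)} = \left(-15\right)^{2} - 15 = 225 - 15 = 210$)
$\sqrt{g{\left(108,\frac{23 + 42}{107 + 66} \right)} - 27837} = \sqrt{210 - 27837} = \sqrt{-27627} = i \sqrt{27627}$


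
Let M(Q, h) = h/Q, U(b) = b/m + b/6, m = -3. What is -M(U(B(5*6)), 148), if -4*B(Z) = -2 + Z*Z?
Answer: -1776/449 ≈ -3.9555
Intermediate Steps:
B(Z) = ½ - Z²/4 (B(Z) = -(-2 + Z*Z)/4 = -(-2 + Z²)/4 = ½ - Z²/4)
U(b) = -b/6 (U(b) = b/(-3) + b/6 = b*(-⅓) + b*(⅙) = -b/3 + b/6 = -b/6)
-M(U(B(5*6)), 148) = -148/((-(½ - (5*6)²/4)/6)) = -148/((-(½ - ¼*30²)/6)) = -148/((-(½ - ¼*900)/6)) = -148/((-(½ - 225)/6)) = -148/((-⅙*(-449/2))) = -148/449/12 = -148*12/449 = -1*1776/449 = -1776/449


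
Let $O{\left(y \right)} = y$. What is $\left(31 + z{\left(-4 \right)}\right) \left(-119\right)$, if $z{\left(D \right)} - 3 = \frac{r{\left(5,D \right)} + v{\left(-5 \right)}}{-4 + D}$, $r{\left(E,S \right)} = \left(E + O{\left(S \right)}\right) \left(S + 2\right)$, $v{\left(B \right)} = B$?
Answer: $- \frac{33201}{8} \approx -4150.1$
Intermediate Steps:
$r{\left(E,S \right)} = \left(2 + S\right) \left(E + S\right)$ ($r{\left(E,S \right)} = \left(E + S\right) \left(S + 2\right) = \left(E + S\right) \left(2 + S\right) = \left(2 + S\right) \left(E + S\right)$)
$z{\left(D \right)} = 3 + \frac{5 + D^{2} + 7 D}{-4 + D}$ ($z{\left(D \right)} = 3 + \frac{\left(D^{2} + 2 \cdot 5 + 2 D + 5 D\right) - 5}{-4 + D} = 3 + \frac{\left(D^{2} + 10 + 2 D + 5 D\right) - 5}{-4 + D} = 3 + \frac{\left(10 + D^{2} + 7 D\right) - 5}{-4 + D} = 3 + \frac{5 + D^{2} + 7 D}{-4 + D}$)
$\left(31 + z{\left(-4 \right)}\right) \left(-119\right) = \left(31 + \frac{-7 + \left(-4\right)^{2} + 10 \left(-4\right)}{-4 - 4}\right) \left(-119\right) = \left(31 + \frac{-7 + 16 - 40}{-8}\right) \left(-119\right) = \left(31 - - \frac{31}{8}\right) \left(-119\right) = \left(31 + \frac{31}{8}\right) \left(-119\right) = \frac{279}{8} \left(-119\right) = - \frac{33201}{8}$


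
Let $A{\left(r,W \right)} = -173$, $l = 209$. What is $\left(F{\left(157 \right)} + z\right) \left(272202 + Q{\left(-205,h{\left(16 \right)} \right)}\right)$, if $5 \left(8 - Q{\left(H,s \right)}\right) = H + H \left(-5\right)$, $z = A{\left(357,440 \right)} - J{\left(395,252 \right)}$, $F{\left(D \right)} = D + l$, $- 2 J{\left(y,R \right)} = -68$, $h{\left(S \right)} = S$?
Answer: $43255314$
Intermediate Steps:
$J{\left(y,R \right)} = 34$ ($J{\left(y,R \right)} = \left(- \frac{1}{2}\right) \left(-68\right) = 34$)
$F{\left(D \right)} = 209 + D$ ($F{\left(D \right)} = D + 209 = 209 + D$)
$z = -207$ ($z = -173 - 34 = -207$)
$Q{\left(H,s \right)} = 8 + \frac{4 H}{5}$ ($Q{\left(H,s \right)} = 8 - \frac{H + H \left(-5\right)}{5} = 8 - \frac{H - 5 H}{5} = 8 - \frac{\left(-4\right) H}{5} = 8 + \frac{4 H}{5}$)
$\left(F{\left(157 \right)} + z\right) \left(272202 + Q{\left(-205,h{\left(16 \right)} \right)}\right) = \left(\left(209 + 157\right) - 207\right) \left(272202 + \left(8 + \frac{4}{5} \left(-205\right)\right)\right) = \left(366 - 207\right) \left(272202 + \left(8 - 164\right)\right) = 159 \left(272202 - 156\right) = 159 \cdot 272046 = 43255314$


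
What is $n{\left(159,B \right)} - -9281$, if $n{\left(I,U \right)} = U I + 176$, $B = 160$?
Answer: $34897$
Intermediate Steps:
$n{\left(I,U \right)} = 176 + I U$ ($n{\left(I,U \right)} = I U + 176 = 176 + I U$)
$n{\left(159,B \right)} - -9281 = \left(176 + 159 \cdot 160\right) - -9281 = \left(176 + 25440\right) + 9281 = 25616 + 9281 = 34897$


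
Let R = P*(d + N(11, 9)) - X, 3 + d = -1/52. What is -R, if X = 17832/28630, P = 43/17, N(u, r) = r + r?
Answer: -471627811/12654460 ≈ -37.270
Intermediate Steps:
N(u, r) = 2*r
d = -157/52 (d = -3 - 1/52 = -157/52 ≈ -3.0192)
P = 43/17 (P = 43*(1/17) = 43/17 ≈ 2.5294)
X = 8916/14315 (X = 17832*(1/28630) = 8916/14315 ≈ 0.62284)
R = 471627811/12654460 (R = 43*(-157/52 + 2*9)/17 - 1*8916/14315 = 43*(-157/52 + 18)/17 - 8916/14315 = (43/17)*(779/52) - 8916/14315 = 33497/884 - 8916/14315 = 471627811/12654460 ≈ 37.270)
-R = -1*471627811/12654460 = -471627811/12654460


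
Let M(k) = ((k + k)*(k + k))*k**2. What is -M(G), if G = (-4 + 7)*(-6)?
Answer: -419904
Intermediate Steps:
G = -18 (G = 3*(-6) = -18)
M(k) = 4*k**4 (M(k) = ((2*k)*(2*k))*k**2 = (4*k**2)*k**2 = 4*k**4)
-M(G) = -4*(-18)**4 = -4*104976 = -1*419904 = -419904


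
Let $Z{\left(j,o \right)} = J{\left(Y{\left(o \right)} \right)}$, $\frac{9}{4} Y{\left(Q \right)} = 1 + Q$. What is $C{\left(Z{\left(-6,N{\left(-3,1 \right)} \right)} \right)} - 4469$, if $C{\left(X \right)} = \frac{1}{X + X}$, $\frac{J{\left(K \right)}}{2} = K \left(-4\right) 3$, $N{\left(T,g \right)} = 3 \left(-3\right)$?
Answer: $- \frac{2288125}{512} \approx -4469.0$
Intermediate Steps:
$N{\left(T,g \right)} = -9$
$Y{\left(Q \right)} = \frac{4}{9} + \frac{4 Q}{9}$ ($Y{\left(Q \right)} = \frac{4 \left(1 + Q\right)}{9} = \frac{4}{9} + \frac{4 Q}{9}$)
$J{\left(K \right)} = - 24 K$ ($J{\left(K \right)} = 2 K \left(-4\right) 3 = 2 - 4 K 3 = 2 \left(- 12 K\right) = - 24 K$)
$Z{\left(j,o \right)} = - \frac{32}{3} - \frac{32 o}{3}$ ($Z{\left(j,o \right)} = - 24 \left(\frac{4}{9} + \frac{4 o}{9}\right) = - \frac{32}{3} - \frac{32 o}{3}$)
$C{\left(X \right)} = \frac{1}{2 X}$
$C{\left(Z{\left(-6,N{\left(-3,1 \right)} \right)} \right)} - 4469 = \frac{1}{2 \left(- \frac{32}{3} - -96\right)} - 4469 = \frac{1}{2 \left(- \frac{32}{3} + 96\right)} - 4469 = \frac{1}{2 \cdot \frac{256}{3}} - 4469 = \frac{1}{2} \cdot \frac{3}{256} - 4469 = \frac{3}{512} - 4469 = - \frac{2288125}{512}$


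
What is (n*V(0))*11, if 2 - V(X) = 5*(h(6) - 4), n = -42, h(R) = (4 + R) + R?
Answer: 26796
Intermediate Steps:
h(R) = 4 + 2*R
V(X) = -58 (V(X) = 2 - 5*((4 + 2*6) - 4) = 2 - 5*((4 + 12) - 4) = 2 - 5*(16 - 4) = 2 - 5*12 = 2 - 1*60 = 2 - 60 = -58)
(n*V(0))*11 = -42*(-58)*11 = 2436*11 = 26796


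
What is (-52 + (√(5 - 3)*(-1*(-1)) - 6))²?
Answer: (58 - √2)² ≈ 3202.0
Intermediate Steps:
(-52 + (√(5 - 3)*(-1*(-1)) - 6))² = (-52 + (√2*1 - 6))² = (-52 + (√2 - 6))² = (-52 + (-6 + √2))² = (-58 + √2)²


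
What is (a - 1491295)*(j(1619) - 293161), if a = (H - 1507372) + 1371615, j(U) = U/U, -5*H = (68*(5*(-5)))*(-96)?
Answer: 486555306720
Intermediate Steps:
H = -32640 (H = -68*(5*(-5))*(-96)/5 = -68*(-25)*(-96)/5 = -(-340)*(-96) = -1/5*163200 = -32640)
j(U) = 1
a = -168397 (a = (-32640 - 1507372) + 1371615 = -1540012 + 1371615 = -168397)
(a - 1491295)*(j(1619) - 293161) = (-168397 - 1491295)*(1 - 293161) = -1659692*(-293160) = 486555306720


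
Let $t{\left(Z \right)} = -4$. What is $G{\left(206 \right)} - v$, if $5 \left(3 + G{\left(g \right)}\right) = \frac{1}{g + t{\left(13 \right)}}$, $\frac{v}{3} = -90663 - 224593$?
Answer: $\frac{955222651}{1010} \approx 9.4577 \cdot 10^{5}$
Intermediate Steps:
$v = -945768$ ($v = 3 \left(-90663 - 224593\right) = 3 \left(-315256\right) = -945768$)
$G{\left(g \right)} = -3 + \frac{1}{5 \left(-4 + g\right)}$ ($G{\left(g \right)} = -3 + \frac{1}{5 \left(g - 4\right)} = -3 + \frac{1}{5 \left(-4 + g\right)}$)
$G{\left(206 \right)} - v = \frac{61 - 3090}{5 \left(-4 + 206\right)} - -945768 = \frac{61 - 3090}{5 \cdot 202} + 945768 = \frac{1}{5} \cdot \frac{1}{202} \left(-3029\right) + 945768 = - \frac{3029}{1010} + 945768 = \frac{955222651}{1010}$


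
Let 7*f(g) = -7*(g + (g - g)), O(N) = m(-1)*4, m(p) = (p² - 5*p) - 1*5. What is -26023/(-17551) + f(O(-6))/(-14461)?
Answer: 376388807/253805011 ≈ 1.4830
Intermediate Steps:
m(p) = -5 + p² - 5*p (m(p) = (p² - 5*p) - 5 = -5 + p² - 5*p)
O(N) = 4 (O(N) = (-5 + (-1)² - 5*(-1))*4 = (-5 + 1 + 5)*4 = 1*4 = 4)
f(g) = -g (f(g) = (-7*(g + (g - g)))/7 = (-7*(g + 0))/7 = (-7*g)/7 = -g)
-26023/(-17551) + f(O(-6))/(-14461) = -26023/(-17551) - 1*4/(-14461) = -26023*(-1/17551) - 4*(-1/14461) = 26023/17551 + 4/14461 = 376388807/253805011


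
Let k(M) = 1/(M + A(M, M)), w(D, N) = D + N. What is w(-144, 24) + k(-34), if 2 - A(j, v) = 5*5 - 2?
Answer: -6601/55 ≈ -120.02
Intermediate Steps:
A(j, v) = -21 (A(j, v) = 2 - (5*5 - 2) = 2 - (25 - 2) = 2 - 1*23 = 2 - 23 = -21)
k(M) = 1/(-21 + M) (k(M) = 1/(M - 21) = 1/(-21 + M))
w(-144, 24) + k(-34) = (-144 + 24) + 1/(-21 - 34) = -120 + 1/(-55) = -120 - 1/55 = -6601/55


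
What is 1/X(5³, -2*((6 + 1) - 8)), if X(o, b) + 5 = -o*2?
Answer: -1/255 ≈ -0.0039216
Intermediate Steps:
X(o, b) = -5 - 2*o (X(o, b) = -5 - o*2 = -5 - 2*o)
1/X(5³, -2*((6 + 1) - 8)) = 1/(-5 - 2*5³) = 1/(-5 - 2*125) = 1/(-5 - 250) = 1/(-255) = -1/255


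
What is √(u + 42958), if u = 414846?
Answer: 2*√114451 ≈ 676.61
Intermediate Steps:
√(u + 42958) = √(414846 + 42958) = √457804 = 2*√114451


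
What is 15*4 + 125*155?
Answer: 19435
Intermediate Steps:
15*4 + 125*155 = 60 + 19375 = 19435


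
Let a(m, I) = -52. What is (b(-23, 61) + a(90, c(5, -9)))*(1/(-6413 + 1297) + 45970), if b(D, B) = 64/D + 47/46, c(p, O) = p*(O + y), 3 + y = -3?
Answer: -581606369487/235336 ≈ -2.4714e+6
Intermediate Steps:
y = -6 (y = -3 - 3 = -6)
c(p, O) = p*(-6 + O) (c(p, O) = p*(O - 6) = p*(-6 + O))
b(D, B) = 47/46 + 64/D (b(D, B) = 64/D + 47*(1/46) = 64/D + 47/46 = 47/46 + 64/D)
(b(-23, 61) + a(90, c(5, -9)))*(1/(-6413 + 1297) + 45970) = ((47/46 + 64/(-23)) - 52)*(1/(-6413 + 1297) + 45970) = ((47/46 + 64*(-1/23)) - 52)*(1/(-5116) + 45970) = ((47/46 - 64/23) - 52)*(-1/5116 + 45970) = (-81/46 - 52)*(235182519/5116) = -2473/46*235182519/5116 = -581606369487/235336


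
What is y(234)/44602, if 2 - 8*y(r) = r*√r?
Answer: 1/178408 - 351*√26/178408 ≈ -0.010026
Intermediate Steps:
y(r) = ¼ - r^(3/2)/8 (y(r) = ¼ - r*√r/8 = ¼ - r^(3/2)/8)
y(234)/44602 = (¼ - 351*√26/4)/44602 = (¼ - 351*√26/4)*(1/44602) = 1/178408 - 351*√26/178408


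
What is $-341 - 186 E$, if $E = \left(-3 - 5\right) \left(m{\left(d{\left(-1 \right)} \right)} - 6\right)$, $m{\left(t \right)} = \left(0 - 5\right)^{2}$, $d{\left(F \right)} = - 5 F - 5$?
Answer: $27931$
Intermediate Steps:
$d{\left(F \right)} = -5 - 5 F$
$m{\left(t \right)} = 25$ ($m{\left(t \right)} = \left(-5\right)^{2} = 25$)
$E = -152$ ($E = \left(-3 - 5\right) \left(25 - 6\right) = \left(-3 - 5\right) 19 = \left(-8\right) 19 = -152$)
$-341 - 186 E = -341 - -28272 = -341 + 28272 = 27931$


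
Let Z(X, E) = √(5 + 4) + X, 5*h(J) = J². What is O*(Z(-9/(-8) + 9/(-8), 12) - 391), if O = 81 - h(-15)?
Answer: -13968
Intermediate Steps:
h(J) = J²/5
O = 36 (O = 81 - (-15)²/5 = 81 - 225/5 = 81 - 1*45 = 81 - 45 = 36)
Z(X, E) = 3 + X (Z(X, E) = √9 + X = 3 + X)
O*(Z(-9/(-8) + 9/(-8), 12) - 391) = 36*((3 + (-9/(-8) + 9/(-8))) - 391) = 36*((3 + (-9*(-⅛) + 9*(-⅛))) - 391) = 36*((3 + (9/8 - 9/8)) - 391) = 36*((3 + 0) - 391) = 36*(3 - 391) = 36*(-388) = -13968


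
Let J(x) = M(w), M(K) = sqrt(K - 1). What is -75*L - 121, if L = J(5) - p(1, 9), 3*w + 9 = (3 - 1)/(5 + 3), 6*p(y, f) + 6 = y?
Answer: -367/2 - 25*I*sqrt(141)/2 ≈ -183.5 - 148.43*I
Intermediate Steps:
p(y, f) = -1 + y/6
w = -35/12 (w = -3 + ((3 - 1)/(5 + 3))/3 = -3 + (2/8)/3 = -3 + (2*(1/8))/3 = -3 + (1/3)*(1/4) = -3 + 1/12 = -35/12 ≈ -2.9167)
M(K) = sqrt(-1 + K)
J(x) = I*sqrt(141)/6 (J(x) = sqrt(-1 - 35/12) = sqrt(-47/12) = I*sqrt(141)/6)
L = 5/6 + I*sqrt(141)/6 (L = I*sqrt(141)/6 - (-1 + (1/6)*1) = I*sqrt(141)/6 - (-1 + 1/6) = I*sqrt(141)/6 - 1*(-5/6) = I*sqrt(141)/6 + 5/6 = 5/6 + I*sqrt(141)/6 ≈ 0.83333 + 1.9791*I)
-75*L - 121 = -75*(5/6 + I*sqrt(141)/6) - 121 = (-125/2 - 25*I*sqrt(141)/2) - 121 = -367/2 - 25*I*sqrt(141)/2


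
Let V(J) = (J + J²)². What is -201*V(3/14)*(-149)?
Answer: 77897349/38416 ≈ 2027.7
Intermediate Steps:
-201*V(3/14)*(-149) = -201*(3/14)²*(1 + 3/14)²*(-149) = -1809*(17/14)²/196*(-149) = -1809*289/(196*196)*(-149) = -201*2601/38416*(-149) = -522801/38416*(-149) = 77897349/38416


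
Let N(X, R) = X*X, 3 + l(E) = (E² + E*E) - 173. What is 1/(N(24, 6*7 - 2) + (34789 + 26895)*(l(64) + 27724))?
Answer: 1/2204586736 ≈ 4.5360e-10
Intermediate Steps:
l(E) = -176 + 2*E² (l(E) = -3 + ((E² + E*E) - 173) = -3 + ((E² + E²) - 173) = -3 + (2*E² - 173) = -3 + (-173 + 2*E²) = -176 + 2*E²)
N(X, R) = X²
1/(N(24, 6*7 - 2) + (34789 + 26895)*(l(64) + 27724)) = 1/(24² + (34789 + 26895)*((-176 + 2*64²) + 27724)) = 1/(576 + 61684*((-176 + 2*4096) + 27724)) = 1/(576 + 61684*((-176 + 8192) + 27724)) = 1/(576 + 61684*(8016 + 27724)) = 1/(576 + 61684*35740) = 1/(576 + 2204586160) = 1/2204586736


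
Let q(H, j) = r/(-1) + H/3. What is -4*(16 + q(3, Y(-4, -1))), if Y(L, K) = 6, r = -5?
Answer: -88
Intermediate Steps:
q(H, j) = 5 + H/3 (q(H, j) = -5/(-1) + H/3 = -5*(-1) + H*(⅓) = 5 + H/3)
-4*(16 + q(3, Y(-4, -1))) = -4*(16 + (5 + (⅓)*3)) = -4*(16 + (5 + 1)) = -4*(16 + 6) = -4*22 = -88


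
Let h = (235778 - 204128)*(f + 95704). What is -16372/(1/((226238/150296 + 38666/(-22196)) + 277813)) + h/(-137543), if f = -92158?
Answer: -65217577196266062238135/14338728872209 ≈ -4.5484e+9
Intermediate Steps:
h = 112230900 (h = (235778 - 204128)*(-92158 + 95704) = 31650*3546 = 112230900)
-16372/(1/((226238/150296 + 38666/(-22196)) + 277813)) + h/(-137543) = -16372/(1/((226238/150296 + 38666/(-22196)) + 277813)) + 112230900/(-137543) = -16372/(1/((226238*(1/150296) + 38666*(-1/22196)) + 277813)) + 112230900*(-1/137543) = -16372/(1/((113119/75148 - 19333/11098) + 277813)) - 112230900/137543 = -16372/(1/(-98720811/416996252 + 277813)) - 112230900/137543 = -16372/(1/(115846881036065/416996252)) - 112230900/137543 = -16372/416996252/115846881036065 - 112230900/137543 = -16372*115846881036065/416996252 - 112230900/137543 = -474161284080614045/104249063 - 112230900/137543 = -65217577196266062238135/14338728872209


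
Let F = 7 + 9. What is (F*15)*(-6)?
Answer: -1440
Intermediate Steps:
F = 16
(F*15)*(-6) = (16*15)*(-6) = 240*(-6) = -1440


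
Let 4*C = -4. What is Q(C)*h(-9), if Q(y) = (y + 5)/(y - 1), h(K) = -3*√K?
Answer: 18*I ≈ 18.0*I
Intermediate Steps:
C = -1 (C = (¼)*(-4) = -1)
Q(y) = (5 + y)/(-1 + y)
Q(C)*h(-9) = ((5 - 1)/(-1 - 1))*(-9*I) = (4/(-2))*(-9*I) = (-½*4)*(-9*I) = -(-18)*I = 18*I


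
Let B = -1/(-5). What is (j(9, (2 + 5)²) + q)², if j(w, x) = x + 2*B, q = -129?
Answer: 158404/25 ≈ 6336.2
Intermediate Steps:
B = ⅕ (B = -1*(-⅕) = ⅕ ≈ 0.20000)
j(w, x) = ⅖ + x (j(w, x) = x + 2*(⅕) = x + ⅖ = ⅖ + x)
(j(9, (2 + 5)²) + q)² = ((⅖ + (2 + 5)²) - 129)² = ((⅖ + 7²) - 129)² = ((⅖ + 49) - 129)² = (247/5 - 129)² = (-398/5)² = 158404/25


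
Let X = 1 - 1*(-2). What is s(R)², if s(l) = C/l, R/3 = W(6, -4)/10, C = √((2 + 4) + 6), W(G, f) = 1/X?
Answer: 1200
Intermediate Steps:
X = 3 (X = 1 + 2 = 3)
W(G, f) = ⅓ (W(G, f) = 1/3 = ⅓)
C = 2*√3 (C = √(6 + 6) = √12 = 2*√3 ≈ 3.4641)
R = ⅒ (R = 3*((⅓)/10) = 3*((⅓)*(⅒)) = 3*(1/30) = ⅒ ≈ 0.10000)
s(l) = 2*√3/l (s(l) = (2*√3)/l = 2*√3/l)
s(R)² = (2*√3/(⅒))² = (2*√3*10)² = (20*√3)² = 1200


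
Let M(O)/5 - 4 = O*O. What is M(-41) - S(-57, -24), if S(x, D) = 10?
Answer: 8415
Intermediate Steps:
M(O) = 20 + 5*O² (M(O) = 20 + 5*(O*O) = 20 + 5*O²)
M(-41) - S(-57, -24) = (20 + 5*(-41)²) - 1*10 = (20 + 5*1681) - 10 = (20 + 8405) - 10 = 8425 - 10 = 8415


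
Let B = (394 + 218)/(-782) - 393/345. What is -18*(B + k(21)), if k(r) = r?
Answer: -39492/115 ≈ -343.41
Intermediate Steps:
B = -221/115 (B = 612*(-1/782) - 393*1/345 = -18/23 - 131/115 = -221/115 ≈ -1.9217)
-18*(B + k(21)) = -18*(-221/115 + 21) = -18*2194/115 = -39492/115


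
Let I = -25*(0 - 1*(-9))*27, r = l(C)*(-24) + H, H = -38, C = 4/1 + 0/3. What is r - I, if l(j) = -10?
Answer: 6277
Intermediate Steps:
C = 4 (C = 4*1 + 0*(1/3) = 4 + 0 = 4)
r = 202 (r = -10*(-24) - 38 = 240 - 38 = 202)
I = -6075 (I = -25*(0 + 9)*27 = -25*9*27 = -225*27 = -6075)
r - I = 202 - 1*(-6075) = 202 + 6075 = 6277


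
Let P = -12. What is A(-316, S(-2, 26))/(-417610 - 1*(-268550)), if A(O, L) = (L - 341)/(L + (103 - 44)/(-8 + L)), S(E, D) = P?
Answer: -353/2228447 ≈ -0.00015841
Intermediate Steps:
S(E, D) = -12
A(O, L) = (-341 + L)/(L + 59/(-8 + L))
A(-316, S(-2, 26))/(-417610 - 1*(-268550)) = ((2728 + (-12)**2 - 349*(-12))/(59 + (-12)**2 - 8*(-12)))/(-417610 - 1*(-268550)) = ((2728 + 144 + 4188)/(59 + 144 + 96))/(-417610 + 268550) = (7060/299)/(-149060) = ((1/299)*7060)*(-1/149060) = (7060/299)*(-1/149060) = -353/2228447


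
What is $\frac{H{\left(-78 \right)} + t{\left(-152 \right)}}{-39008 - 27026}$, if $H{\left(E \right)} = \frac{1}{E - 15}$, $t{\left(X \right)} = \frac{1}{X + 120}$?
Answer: $\frac{125}{196517184} \approx 6.3608 \cdot 10^{-7}$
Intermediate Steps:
$t{\left(X \right)} = \frac{1}{120 + X}$
$H{\left(E \right)} = \frac{1}{-15 + E}$
$\frac{H{\left(-78 \right)} + t{\left(-152 \right)}}{-39008 - 27026} = \frac{\frac{1}{-15 - 78} + \frac{1}{120 - 152}}{-39008 - 27026} = \frac{\frac{1}{-93} + \frac{1}{-32}}{-66034} = \left(- \frac{1}{93} - \frac{1}{32}\right) \left(- \frac{1}{66034}\right) = \left(- \frac{125}{2976}\right) \left(- \frac{1}{66034}\right) = \frac{125}{196517184}$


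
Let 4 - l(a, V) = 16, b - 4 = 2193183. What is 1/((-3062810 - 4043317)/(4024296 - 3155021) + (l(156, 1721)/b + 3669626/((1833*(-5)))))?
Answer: -3494582659736025/1427783089016762827 ≈ -0.0024476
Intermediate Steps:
b = 2193187 (b = 4 + 2193183 = 2193187)
l(a, V) = -12 (l(a, V) = 4 - 1*16 = 4 - 16 = -12)
1/((-3062810 - 4043317)/(4024296 - 3155021) + (l(156, 1721)/b + 3669626/((1833*(-5))))) = 1/((-3062810 - 4043317)/(4024296 - 3155021) + (-12/2193187 + 3669626/((1833*(-5))))) = 1/(-7106127/869275 + (-12*1/2193187 + 3669626/(-9165))) = 1/(-7106127*1/869275 + (-12/2193187 + 3669626*(-1/9165))) = 1/(-7106127/869275 + (-12/2193187 - 3669626/9165)) = 1/(-7106127/869275 - 8048176148042/20100558855) = 1/(-1427783089016762827/3494582659736025) = -3494582659736025/1427783089016762827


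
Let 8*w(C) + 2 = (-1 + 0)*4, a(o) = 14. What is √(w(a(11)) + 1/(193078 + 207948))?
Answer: I*√120615988481/401026 ≈ 0.86602*I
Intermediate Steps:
w(C) = -¾ (w(C) = -¼ + ((-1 + 0)*4)/8 = -¼ + (-1*4)/8 = -¼ + (⅛)*(-4) = -¼ - ½ = -¾)
√(w(a(11)) + 1/(193078 + 207948)) = √(-¾ + 1/(193078 + 207948)) = √(-¾ + 1/401026) = √(-601537/802052) = I*√120615988481/401026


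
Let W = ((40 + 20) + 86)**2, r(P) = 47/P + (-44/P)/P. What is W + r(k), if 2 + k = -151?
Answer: 498979009/23409 ≈ 21316.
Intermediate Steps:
k = -153 (k = -2 - 151 = -153)
r(P) = -44/P**2 + 47/P (r(P) = 47/P - 44/P**2 = -44/P**2 + 47/P)
W = 21316 (W = (60 + 86)**2 = 146**2 = 21316)
W + r(k) = 21316 + (-44 + 47*(-153))/(-153)**2 = 21316 + (-44 - 7191)/23409 = 21316 + (1/23409)*(-7235) = 21316 - 7235/23409 = 498979009/23409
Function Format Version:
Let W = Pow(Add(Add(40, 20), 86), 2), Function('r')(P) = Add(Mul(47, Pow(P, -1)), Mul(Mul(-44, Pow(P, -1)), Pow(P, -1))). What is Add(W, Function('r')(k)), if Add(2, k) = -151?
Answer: Rational(498979009, 23409) ≈ 21316.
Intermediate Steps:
k = -153 (k = Add(-2, -151) = -153)
Function('r')(P) = Add(Mul(-44, Pow(P, -2)), Mul(47, Pow(P, -1))) (Function('r')(P) = Add(Mul(47, Pow(P, -1)), Mul(-44, Pow(P, -2))) = Add(Mul(-44, Pow(P, -2)), Mul(47, Pow(P, -1))))
W = 21316 (W = Pow(Add(60, 86), 2) = Pow(146, 2) = 21316)
Add(W, Function('r')(k)) = Add(21316, Mul(Pow(-153, -2), Add(-44, Mul(47, -153)))) = Add(21316, Mul(Rational(1, 23409), Add(-44, -7191))) = Add(21316, Mul(Rational(1, 23409), -7235)) = Add(21316, Rational(-7235, 23409)) = Rational(498979009, 23409)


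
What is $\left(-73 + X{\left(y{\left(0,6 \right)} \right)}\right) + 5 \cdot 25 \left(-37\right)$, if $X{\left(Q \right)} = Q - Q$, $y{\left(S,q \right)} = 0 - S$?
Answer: $-4698$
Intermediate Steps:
$y{\left(S,q \right)} = - S$
$X{\left(Q \right)} = 0$
$\left(-73 + X{\left(y{\left(0,6 \right)} \right)}\right) + 5 \cdot 25 \left(-37\right) = \left(-73 + 0\right) + 5 \cdot 25 \left(-37\right) = -73 + 125 \left(-37\right) = -73 - 4625 = -4698$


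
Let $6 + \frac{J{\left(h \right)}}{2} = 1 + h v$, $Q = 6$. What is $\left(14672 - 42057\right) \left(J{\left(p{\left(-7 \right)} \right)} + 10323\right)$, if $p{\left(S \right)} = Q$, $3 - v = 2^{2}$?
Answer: $-282092885$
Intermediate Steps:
$v = -1$ ($v = 3 - 2^{2} = 3 - 4 = -1$)
$p{\left(S \right)} = 6$
$J{\left(h \right)} = -10 - 2 h$ ($J{\left(h \right)} = -12 + 2 \left(1 + h \left(-1\right)\right) = -12 + 2 \left(1 - h\right) = -12 - \left(-2 + 2 h\right) = -10 - 2 h$)
$\left(14672 - 42057\right) \left(J{\left(p{\left(-7 \right)} \right)} + 10323\right) = \left(14672 - 42057\right) \left(\left(-10 - 12\right) + 10323\right) = - 27385 \left(\left(-10 - 12\right) + 10323\right) = - 27385 \left(-22 + 10323\right) = \left(-27385\right) 10301 = -282092885$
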